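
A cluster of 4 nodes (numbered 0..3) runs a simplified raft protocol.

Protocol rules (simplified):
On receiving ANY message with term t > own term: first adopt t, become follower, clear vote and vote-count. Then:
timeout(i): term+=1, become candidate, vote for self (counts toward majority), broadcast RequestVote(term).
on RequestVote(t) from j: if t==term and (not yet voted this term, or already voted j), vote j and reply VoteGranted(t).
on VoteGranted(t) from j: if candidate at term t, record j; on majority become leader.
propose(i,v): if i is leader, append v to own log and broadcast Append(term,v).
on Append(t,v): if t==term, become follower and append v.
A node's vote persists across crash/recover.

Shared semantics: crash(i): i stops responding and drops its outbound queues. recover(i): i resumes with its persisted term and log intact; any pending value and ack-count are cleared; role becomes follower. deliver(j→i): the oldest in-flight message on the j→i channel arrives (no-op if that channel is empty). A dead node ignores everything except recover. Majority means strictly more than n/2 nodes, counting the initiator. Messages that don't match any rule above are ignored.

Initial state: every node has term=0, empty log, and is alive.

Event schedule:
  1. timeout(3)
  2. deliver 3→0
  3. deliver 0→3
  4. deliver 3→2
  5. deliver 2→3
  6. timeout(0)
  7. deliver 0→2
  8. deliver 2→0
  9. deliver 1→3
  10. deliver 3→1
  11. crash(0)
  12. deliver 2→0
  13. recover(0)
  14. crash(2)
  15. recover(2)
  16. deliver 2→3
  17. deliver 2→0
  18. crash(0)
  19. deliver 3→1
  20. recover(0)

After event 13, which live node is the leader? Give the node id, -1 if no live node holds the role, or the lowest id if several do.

1. timeout(3):  <3:cand t1 ->
2. deliver 3→0:  <0:foll t1 ->
3. deliver 0→3:  nop
4. deliver 3→2:  <2:foll t1 ->
5. deliver 2→3:  <3:lead t1 ->
6. timeout(0):  <0:cand t2 ->
7. deliver 0→2:  <2:foll t2 ->
8. deliver 2→0:  nop
9. deliver 1→3:  nop
10. deliver 3→1:  <1:foll t1 ->
11. crash(0):  <0:✗cand t2 ->
12. deliver 2→0:  nop
13. recover(0):  <0:foll t2 ->

3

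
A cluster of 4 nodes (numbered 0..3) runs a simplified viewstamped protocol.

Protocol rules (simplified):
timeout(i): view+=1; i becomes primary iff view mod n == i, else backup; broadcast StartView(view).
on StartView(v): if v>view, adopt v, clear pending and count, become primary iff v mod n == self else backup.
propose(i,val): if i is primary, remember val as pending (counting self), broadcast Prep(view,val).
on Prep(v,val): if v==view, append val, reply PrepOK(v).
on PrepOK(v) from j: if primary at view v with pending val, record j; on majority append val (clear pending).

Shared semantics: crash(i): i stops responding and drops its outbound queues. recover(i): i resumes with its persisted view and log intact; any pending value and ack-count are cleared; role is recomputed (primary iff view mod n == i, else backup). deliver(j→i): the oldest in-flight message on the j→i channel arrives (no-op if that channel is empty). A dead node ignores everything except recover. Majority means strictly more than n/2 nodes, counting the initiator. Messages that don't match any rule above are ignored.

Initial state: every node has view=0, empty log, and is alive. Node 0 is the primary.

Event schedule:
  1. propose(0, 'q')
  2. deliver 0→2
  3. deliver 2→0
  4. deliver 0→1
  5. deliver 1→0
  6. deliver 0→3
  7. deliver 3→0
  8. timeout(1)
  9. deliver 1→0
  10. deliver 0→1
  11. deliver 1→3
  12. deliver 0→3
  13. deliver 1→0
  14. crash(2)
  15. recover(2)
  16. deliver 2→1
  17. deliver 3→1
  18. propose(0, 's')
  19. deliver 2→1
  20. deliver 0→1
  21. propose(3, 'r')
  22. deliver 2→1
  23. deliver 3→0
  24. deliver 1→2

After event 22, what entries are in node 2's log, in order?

q

1. propose(0,'q'):  nop
2. deliver 0→2:  <2:back v0 q>
3. deliver 2→0:  nop
4. deliver 0→1:  <1:back v0 q>
5. deliver 1→0:  <0:prim v0 q>
6. deliver 0→3:  <3:back v0 q>
7. deliver 3→0:  nop
8. timeout(1):  <1:prim v1 q>
9. deliver 1→0:  <0:back v1 q>
10. deliver 0→1:  nop
11. deliver 1→3:  <3:back v1 q>
12. deliver 0→3:  nop
13. deliver 1→0:  nop
14. crash(2):  <2:✗back v0 q>
15. recover(2):  <2:back v0 q>
16. deliver 2→1:  nop
17. deliver 3→1:  nop
18. propose(0,'s'):  nop
19. deliver 2→1:  nop
20. deliver 0→1:  nop
21. propose(3,'r'):  nop
22. deliver 2→1:  nop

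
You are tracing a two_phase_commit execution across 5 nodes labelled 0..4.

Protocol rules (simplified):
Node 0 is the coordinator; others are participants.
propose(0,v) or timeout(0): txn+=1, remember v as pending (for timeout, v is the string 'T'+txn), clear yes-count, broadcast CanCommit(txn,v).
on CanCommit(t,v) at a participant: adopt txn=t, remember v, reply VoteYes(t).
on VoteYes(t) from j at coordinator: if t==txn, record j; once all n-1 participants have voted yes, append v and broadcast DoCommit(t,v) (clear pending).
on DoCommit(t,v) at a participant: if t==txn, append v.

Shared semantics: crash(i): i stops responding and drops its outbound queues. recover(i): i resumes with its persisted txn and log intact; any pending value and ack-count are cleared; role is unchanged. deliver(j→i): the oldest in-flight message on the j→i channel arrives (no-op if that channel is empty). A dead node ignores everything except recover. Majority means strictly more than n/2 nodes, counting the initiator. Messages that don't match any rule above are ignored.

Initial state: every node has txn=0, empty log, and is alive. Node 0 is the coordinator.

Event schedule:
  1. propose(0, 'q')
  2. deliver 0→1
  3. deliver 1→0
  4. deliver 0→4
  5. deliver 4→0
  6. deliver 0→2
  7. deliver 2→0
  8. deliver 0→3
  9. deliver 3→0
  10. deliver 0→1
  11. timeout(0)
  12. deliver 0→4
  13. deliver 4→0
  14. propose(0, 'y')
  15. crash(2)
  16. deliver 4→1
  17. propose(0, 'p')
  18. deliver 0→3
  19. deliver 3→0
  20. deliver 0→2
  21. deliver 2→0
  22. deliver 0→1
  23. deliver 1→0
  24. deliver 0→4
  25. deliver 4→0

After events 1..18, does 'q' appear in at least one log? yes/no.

e1 propose(0,'q'): 0[coor,t=1,-]
e2 deliver 0→1: 1[part,t=1,-]
e3 deliver 1→0: ·
e4 deliver 0→4: 4[part,t=1,-]
e5 deliver 4→0: ·
e6 deliver 0→2: 2[part,t=1,-]
e7 deliver 2→0: ·
e8 deliver 0→3: 3[part,t=1,-]
e9 deliver 3→0: 0[coor,t=1,q]
e10 deliver 0→1: 1[part,t=1,q]
e11 timeout(0): 0[coor,t=2,q]
e12 deliver 0→4: 4[part,t=1,q]
e13 deliver 4→0: ·
e14 propose(0,'y'): 0[coor,t=3,q]
e15 crash(2): 2[✗part,t=1,-]
e16 deliver 4→1: ·
e17 propose(0,'p'): 0[coor,t=4,q]
e18 deliver 0→3: 3[part,t=1,q]

yes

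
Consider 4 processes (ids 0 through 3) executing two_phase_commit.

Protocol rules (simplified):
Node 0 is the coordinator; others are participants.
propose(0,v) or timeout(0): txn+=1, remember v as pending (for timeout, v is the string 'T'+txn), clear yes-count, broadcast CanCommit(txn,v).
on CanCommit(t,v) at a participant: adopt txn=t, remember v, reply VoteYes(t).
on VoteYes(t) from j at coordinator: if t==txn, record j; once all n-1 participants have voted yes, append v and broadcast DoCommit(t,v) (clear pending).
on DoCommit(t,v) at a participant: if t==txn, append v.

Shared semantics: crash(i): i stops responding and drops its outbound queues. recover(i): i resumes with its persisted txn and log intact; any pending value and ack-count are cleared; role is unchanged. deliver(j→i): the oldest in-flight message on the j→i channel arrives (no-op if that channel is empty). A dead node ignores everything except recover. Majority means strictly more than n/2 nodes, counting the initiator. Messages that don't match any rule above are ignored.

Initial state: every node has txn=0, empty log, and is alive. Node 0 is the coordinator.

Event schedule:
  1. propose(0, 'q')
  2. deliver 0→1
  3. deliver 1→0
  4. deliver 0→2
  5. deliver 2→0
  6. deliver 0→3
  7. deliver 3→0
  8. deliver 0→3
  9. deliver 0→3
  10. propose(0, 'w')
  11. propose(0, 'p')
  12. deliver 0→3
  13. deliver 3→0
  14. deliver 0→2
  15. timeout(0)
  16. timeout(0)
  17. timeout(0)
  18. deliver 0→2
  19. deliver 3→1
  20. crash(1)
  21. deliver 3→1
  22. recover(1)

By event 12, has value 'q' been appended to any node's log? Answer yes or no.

yes

e1 propose(0,'q'): 0[coor,t=1,-]
e2 deliver 0→1: 1[part,t=1,-]
e3 deliver 1→0: ·
e4 deliver 0→2: 2[part,t=1,-]
e5 deliver 2→0: ·
e6 deliver 0→3: 3[part,t=1,-]
e7 deliver 3→0: 0[coor,t=1,q]
e8 deliver 0→3: 3[part,t=1,q]
e9 deliver 0→3: ·
e10 propose(0,'w'): 0[coor,t=2,q]
e11 propose(0,'p'): 0[coor,t=3,q]
e12 deliver 0→3: 3[part,t=2,q]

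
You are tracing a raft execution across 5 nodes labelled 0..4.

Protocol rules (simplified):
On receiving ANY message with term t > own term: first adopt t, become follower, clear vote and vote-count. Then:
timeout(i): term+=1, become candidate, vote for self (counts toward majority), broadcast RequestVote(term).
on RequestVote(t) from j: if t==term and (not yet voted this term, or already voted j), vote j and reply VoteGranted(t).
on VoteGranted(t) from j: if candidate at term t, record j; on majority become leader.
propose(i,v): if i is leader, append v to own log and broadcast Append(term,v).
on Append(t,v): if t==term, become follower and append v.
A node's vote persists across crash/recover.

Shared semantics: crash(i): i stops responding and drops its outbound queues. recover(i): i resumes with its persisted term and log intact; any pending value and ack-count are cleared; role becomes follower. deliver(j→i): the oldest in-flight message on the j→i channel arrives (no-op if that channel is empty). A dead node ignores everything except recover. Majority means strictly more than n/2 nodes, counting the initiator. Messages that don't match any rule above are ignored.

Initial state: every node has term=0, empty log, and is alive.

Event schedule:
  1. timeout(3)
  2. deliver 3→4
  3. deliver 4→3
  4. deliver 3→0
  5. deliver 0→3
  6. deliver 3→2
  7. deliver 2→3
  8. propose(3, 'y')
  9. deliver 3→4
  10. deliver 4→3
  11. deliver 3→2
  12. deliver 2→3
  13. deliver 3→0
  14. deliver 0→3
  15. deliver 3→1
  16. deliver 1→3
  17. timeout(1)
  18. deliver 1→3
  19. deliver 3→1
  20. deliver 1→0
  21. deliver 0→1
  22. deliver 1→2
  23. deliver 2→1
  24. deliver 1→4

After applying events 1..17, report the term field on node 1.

2

step 1 timeout(3): 3={cand,t=1,log=-}
step 2 deliver 3→4: 4={foll,t=1,log=-}
step 3 deliver 4→3: —
step 4 deliver 3→0: 0={foll,t=1,log=-}
step 5 deliver 0→3: 3={lead,t=1,log=-}
step 6 deliver 3→2: 2={foll,t=1,log=-}
step 7 deliver 2→3: —
step 8 propose(3,'y'): 3={lead,t=1,log=y}
step 9 deliver 3→4: 4={foll,t=1,log=y}
step 10 deliver 4→3: —
step 11 deliver 3→2: 2={foll,t=1,log=y}
step 12 deliver 2→3: —
step 13 deliver 3→0: 0={foll,t=1,log=y}
step 14 deliver 0→3: —
step 15 deliver 3→1: 1={foll,t=1,log=-}
step 16 deliver 1→3: —
step 17 timeout(1): 1={cand,t=2,log=-}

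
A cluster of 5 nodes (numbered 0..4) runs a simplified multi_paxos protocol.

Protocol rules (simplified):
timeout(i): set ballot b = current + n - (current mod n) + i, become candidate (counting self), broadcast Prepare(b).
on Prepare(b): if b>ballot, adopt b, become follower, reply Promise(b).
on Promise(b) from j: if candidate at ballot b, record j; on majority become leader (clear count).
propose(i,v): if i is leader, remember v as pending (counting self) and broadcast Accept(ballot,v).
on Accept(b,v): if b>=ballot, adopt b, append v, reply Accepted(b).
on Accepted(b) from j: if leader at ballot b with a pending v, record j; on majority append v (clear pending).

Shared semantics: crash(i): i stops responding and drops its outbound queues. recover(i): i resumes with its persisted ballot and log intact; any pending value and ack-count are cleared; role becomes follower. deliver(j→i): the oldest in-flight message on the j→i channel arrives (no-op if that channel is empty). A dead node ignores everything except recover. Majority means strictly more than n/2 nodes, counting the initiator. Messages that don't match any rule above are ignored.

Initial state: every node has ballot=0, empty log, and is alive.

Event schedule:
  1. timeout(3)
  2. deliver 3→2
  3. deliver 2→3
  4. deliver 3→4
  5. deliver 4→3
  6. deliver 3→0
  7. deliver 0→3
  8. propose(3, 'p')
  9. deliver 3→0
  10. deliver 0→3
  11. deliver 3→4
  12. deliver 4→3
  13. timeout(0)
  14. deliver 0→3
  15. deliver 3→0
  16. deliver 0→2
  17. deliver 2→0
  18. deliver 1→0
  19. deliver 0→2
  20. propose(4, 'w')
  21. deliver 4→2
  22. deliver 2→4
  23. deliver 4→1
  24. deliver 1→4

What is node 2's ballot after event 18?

e1 timeout(3): 3[cand,b=8,-]
e2 deliver 3→2: 2[foll,b=8,-]
e3 deliver 2→3: ·
e4 deliver 3→4: 4[foll,b=8,-]
e5 deliver 4→3: 3[lead,b=8,-]
e6 deliver 3→0: 0[foll,b=8,-]
e7 deliver 0→3: ·
e8 propose(3,'p'): ·
e9 deliver 3→0: 0[foll,b=8,p]
e10 deliver 0→3: ·
e11 deliver 3→4: 4[foll,b=8,p]
e12 deliver 4→3: 3[lead,b=8,p]
e13 timeout(0): 0[cand,b=10,p]
e14 deliver 0→3: 3[foll,b=10,p]
e15 deliver 3→0: ·
e16 deliver 0→2: 2[foll,b=10,-]
e17 deliver 2→0: 0[lead,b=10,p]
e18 deliver 1→0: ·

10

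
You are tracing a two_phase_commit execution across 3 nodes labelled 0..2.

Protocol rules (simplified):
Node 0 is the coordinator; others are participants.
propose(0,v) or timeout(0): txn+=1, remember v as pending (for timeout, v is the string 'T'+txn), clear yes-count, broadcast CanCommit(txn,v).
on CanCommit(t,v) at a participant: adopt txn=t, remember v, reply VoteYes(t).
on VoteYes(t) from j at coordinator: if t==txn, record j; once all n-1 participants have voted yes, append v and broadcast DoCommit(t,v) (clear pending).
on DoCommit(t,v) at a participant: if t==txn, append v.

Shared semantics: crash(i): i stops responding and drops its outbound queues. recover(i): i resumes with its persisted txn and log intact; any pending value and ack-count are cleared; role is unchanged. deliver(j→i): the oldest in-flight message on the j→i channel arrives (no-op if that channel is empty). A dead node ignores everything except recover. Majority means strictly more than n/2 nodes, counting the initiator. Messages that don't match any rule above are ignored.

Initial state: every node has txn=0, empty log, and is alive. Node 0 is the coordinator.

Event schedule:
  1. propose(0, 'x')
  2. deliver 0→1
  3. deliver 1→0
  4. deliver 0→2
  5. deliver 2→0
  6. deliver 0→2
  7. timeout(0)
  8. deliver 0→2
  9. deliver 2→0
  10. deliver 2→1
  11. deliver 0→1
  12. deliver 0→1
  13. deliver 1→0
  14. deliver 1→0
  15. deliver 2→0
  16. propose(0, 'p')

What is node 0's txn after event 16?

e1 propose(0,'x'): 0[coor,t=1,-]
e2 deliver 0→1: 1[part,t=1,-]
e3 deliver 1→0: ·
e4 deliver 0→2: 2[part,t=1,-]
e5 deliver 2→0: 0[coor,t=1,x]
e6 deliver 0→2: 2[part,t=1,x]
e7 timeout(0): 0[coor,t=2,x]
e8 deliver 0→2: 2[part,t=2,x]
e9 deliver 2→0: ·
e10 deliver 2→1: ·
e11 deliver 0→1: 1[part,t=1,x]
e12 deliver 0→1: 1[part,t=2,x]
e13 deliver 1→0: 0[coor,t=2,x,T2]
e14 deliver 1→0: ·
e15 deliver 2→0: ·
e16 propose(0,'p'): 0[coor,t=3,x,T2]

3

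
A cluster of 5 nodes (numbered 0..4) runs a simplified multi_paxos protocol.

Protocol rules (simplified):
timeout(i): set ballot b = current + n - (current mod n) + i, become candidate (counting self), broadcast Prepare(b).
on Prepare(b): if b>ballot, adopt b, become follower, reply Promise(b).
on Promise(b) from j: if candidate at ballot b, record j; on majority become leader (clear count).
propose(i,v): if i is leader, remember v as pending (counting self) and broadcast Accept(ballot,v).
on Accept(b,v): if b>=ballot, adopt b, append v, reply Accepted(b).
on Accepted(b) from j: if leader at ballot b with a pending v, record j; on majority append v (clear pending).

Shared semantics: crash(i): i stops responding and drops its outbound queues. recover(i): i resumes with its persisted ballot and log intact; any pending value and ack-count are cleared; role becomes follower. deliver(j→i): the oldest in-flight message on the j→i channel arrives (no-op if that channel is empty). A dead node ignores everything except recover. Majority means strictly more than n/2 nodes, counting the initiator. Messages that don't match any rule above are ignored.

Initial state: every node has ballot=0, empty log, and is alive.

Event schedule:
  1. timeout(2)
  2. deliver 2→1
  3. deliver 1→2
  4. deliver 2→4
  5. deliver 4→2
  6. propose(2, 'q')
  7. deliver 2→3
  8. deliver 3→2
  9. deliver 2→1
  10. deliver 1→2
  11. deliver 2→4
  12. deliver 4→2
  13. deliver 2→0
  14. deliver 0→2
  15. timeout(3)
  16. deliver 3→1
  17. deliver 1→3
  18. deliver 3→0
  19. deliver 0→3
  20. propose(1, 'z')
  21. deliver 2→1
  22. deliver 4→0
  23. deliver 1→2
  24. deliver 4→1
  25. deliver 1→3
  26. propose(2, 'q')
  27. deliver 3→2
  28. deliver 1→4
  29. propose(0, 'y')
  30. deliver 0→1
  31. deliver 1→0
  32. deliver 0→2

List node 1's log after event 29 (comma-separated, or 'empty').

[1] timeout(2) → N2(cand b7 [-])
[2] deliver 2→1 → N1(foll b7 [-])
[3] deliver 1→2 → ∅
[4] deliver 2→4 → N4(foll b7 [-])
[5] deliver 4→2 → N2(lead b7 [-])
[6] propose(2,'q') → ∅
[7] deliver 2→3 → N3(foll b7 [-])
[8] deliver 3→2 → ∅
[9] deliver 2→1 → N1(foll b7 [q])
[10] deliver 1→2 → ∅
[11] deliver 2→4 → N4(foll b7 [q])
[12] deliver 4→2 → N2(lead b7 [q])
[13] deliver 2→0 → N0(foll b7 [-])
[14] deliver 0→2 → ∅
[15] timeout(3) → N3(cand b13 [-])
[16] deliver 3→1 → N1(foll b13 [q])
[17] deliver 1→3 → ∅
[18] deliver 3→0 → N0(foll b13 [-])
[19] deliver 0→3 → N3(lead b13 [-])
[20] propose(1,'z') → ∅
[21] deliver 2→1 → ∅
[22] deliver 4→0 → ∅
[23] deliver 1→2 → ∅
[24] deliver 4→1 → ∅
[25] deliver 1→3 → ∅
[26] propose(2,'q') → ∅
[27] deliver 3→2 → N2(foll b13 [q])
[28] deliver 1→4 → ∅
[29] propose(0,'y') → ∅

q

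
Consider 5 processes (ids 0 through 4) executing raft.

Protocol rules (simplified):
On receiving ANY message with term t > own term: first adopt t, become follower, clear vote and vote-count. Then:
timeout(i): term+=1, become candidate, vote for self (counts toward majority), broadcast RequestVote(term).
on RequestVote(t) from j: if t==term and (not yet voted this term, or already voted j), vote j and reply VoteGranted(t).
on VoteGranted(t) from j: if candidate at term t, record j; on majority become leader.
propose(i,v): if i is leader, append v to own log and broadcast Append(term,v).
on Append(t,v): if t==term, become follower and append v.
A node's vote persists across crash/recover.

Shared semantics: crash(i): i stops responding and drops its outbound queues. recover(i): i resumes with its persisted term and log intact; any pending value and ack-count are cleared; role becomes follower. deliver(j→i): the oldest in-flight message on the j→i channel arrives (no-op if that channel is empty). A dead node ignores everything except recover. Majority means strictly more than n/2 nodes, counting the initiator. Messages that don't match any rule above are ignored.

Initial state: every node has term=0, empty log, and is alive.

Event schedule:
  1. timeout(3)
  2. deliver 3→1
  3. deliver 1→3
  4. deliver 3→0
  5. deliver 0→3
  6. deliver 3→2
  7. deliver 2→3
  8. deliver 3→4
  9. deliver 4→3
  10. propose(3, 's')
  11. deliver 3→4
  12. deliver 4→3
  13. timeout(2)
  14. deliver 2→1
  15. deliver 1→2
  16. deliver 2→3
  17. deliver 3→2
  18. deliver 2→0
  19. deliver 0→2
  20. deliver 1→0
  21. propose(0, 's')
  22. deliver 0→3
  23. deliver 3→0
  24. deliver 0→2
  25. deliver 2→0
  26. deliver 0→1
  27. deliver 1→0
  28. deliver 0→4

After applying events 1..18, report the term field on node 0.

2

[1] timeout(3) → N3(cand t1 [-])
[2] deliver 3→1 → N1(foll t1 [-])
[3] deliver 1→3 → ∅
[4] deliver 3→0 → N0(foll t1 [-])
[5] deliver 0→3 → N3(lead t1 [-])
[6] deliver 3→2 → N2(foll t1 [-])
[7] deliver 2→3 → ∅
[8] deliver 3→4 → N4(foll t1 [-])
[9] deliver 4→3 → ∅
[10] propose(3,'s') → N3(lead t1 [s])
[11] deliver 3→4 → N4(foll t1 [s])
[12] deliver 4→3 → ∅
[13] timeout(2) → N2(cand t2 [-])
[14] deliver 2→1 → N1(foll t2 [-])
[15] deliver 1→2 → ∅
[16] deliver 2→3 → N3(foll t2 [s])
[17] deliver 3→2 → ∅
[18] deliver 2→0 → N0(foll t2 [-])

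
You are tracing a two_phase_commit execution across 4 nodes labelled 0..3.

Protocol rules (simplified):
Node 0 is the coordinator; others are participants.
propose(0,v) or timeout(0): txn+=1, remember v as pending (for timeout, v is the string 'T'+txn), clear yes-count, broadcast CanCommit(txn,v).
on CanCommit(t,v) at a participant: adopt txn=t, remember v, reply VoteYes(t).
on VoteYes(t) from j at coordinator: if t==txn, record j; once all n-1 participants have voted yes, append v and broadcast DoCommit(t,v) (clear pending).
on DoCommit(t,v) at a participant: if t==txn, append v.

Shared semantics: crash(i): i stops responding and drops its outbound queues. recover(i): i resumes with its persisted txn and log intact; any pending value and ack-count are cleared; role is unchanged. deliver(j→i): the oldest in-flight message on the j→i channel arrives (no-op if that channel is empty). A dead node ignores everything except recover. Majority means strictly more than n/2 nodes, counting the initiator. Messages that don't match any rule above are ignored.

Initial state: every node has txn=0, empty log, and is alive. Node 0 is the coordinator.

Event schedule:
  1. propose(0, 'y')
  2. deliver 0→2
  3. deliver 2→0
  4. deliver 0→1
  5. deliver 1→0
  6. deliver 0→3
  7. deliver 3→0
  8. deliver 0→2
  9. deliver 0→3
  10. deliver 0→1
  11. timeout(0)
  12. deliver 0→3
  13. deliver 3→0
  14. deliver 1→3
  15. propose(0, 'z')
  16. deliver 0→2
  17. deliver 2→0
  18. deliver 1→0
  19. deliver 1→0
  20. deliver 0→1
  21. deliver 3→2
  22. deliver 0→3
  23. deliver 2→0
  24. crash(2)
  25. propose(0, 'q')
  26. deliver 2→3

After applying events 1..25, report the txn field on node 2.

2

[1] propose(0,'y') → N0(coor t1 [-])
[2] deliver 0→2 → N2(part t1 [-])
[3] deliver 2→0 → ∅
[4] deliver 0→1 → N1(part t1 [-])
[5] deliver 1→0 → ∅
[6] deliver 0→3 → N3(part t1 [-])
[7] deliver 3→0 → N0(coor t1 [y])
[8] deliver 0→2 → N2(part t1 [y])
[9] deliver 0→3 → N3(part t1 [y])
[10] deliver 0→1 → N1(part t1 [y])
[11] timeout(0) → N0(coor t2 [y])
[12] deliver 0→3 → N3(part t2 [y])
[13] deliver 3→0 → ∅
[14] deliver 1→3 → ∅
[15] propose(0,'z') → N0(coor t3 [y])
[16] deliver 0→2 → N2(part t2 [y])
[17] deliver 2→0 → ∅
[18] deliver 1→0 → ∅
[19] deliver 1→0 → ∅
[20] deliver 0→1 → N1(part t2 [y])
[21] deliver 3→2 → ∅
[22] deliver 0→3 → N3(part t3 [y])
[23] deliver 2→0 → ∅
[24] crash(2) → N2(✗part t2 [y])
[25] propose(0,'q') → N0(coor t4 [y])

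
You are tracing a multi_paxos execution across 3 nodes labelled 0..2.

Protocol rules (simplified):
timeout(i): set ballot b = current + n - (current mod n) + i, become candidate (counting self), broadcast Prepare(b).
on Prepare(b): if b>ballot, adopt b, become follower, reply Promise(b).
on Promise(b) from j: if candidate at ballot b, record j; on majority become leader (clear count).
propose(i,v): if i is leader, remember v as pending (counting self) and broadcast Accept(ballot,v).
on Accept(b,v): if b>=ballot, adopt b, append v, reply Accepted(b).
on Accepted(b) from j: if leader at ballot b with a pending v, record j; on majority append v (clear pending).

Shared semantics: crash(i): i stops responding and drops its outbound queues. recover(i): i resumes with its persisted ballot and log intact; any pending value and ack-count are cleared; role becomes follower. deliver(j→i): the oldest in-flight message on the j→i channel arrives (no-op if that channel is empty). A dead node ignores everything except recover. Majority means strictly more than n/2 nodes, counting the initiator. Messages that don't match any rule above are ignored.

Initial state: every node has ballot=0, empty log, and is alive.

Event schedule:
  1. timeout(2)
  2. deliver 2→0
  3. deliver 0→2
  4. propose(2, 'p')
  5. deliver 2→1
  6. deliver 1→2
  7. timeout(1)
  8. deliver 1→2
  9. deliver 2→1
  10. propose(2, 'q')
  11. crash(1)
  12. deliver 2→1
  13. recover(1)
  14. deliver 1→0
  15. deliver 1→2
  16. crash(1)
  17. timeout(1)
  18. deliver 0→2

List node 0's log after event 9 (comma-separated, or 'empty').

[1] timeout(2) → N2(cand b5 [-])
[2] deliver 2→0 → N0(foll b5 [-])
[3] deliver 0→2 → N2(lead b5 [-])
[4] propose(2,'p') → ∅
[5] deliver 2→1 → N1(foll b5 [-])
[6] deliver 1→2 → ∅
[7] timeout(1) → N1(cand b7 [-])
[8] deliver 1→2 → N2(foll b7 [-])
[9] deliver 2→1 → ∅

empty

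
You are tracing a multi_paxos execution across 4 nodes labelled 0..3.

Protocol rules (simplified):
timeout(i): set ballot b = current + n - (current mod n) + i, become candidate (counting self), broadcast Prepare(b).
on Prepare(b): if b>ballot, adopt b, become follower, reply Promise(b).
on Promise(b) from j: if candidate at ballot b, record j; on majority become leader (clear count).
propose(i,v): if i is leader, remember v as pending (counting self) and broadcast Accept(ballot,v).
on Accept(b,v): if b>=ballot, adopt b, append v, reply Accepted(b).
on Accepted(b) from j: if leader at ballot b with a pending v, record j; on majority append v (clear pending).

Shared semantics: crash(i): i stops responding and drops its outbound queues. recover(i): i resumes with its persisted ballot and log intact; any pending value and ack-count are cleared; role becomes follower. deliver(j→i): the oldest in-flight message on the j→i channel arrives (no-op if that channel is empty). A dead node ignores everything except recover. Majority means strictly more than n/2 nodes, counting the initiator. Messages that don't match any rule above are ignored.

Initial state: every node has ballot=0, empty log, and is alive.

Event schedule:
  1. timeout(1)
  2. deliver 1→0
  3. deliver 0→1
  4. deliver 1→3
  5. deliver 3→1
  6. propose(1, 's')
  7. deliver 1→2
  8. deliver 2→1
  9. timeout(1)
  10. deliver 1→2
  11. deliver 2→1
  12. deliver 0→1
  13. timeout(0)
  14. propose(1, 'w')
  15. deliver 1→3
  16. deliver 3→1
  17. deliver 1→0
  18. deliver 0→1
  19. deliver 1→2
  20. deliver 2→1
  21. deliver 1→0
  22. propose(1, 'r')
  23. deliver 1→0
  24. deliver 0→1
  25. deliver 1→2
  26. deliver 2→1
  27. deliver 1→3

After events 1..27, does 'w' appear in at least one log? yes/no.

e1 timeout(1): 1[cand,b=5,-]
e2 deliver 1→0: 0[foll,b=5,-]
e3 deliver 0→1: ·
e4 deliver 1→3: 3[foll,b=5,-]
e5 deliver 3→1: 1[lead,b=5,-]
e6 propose(1,'s'): ·
e7 deliver 1→2: 2[foll,b=5,-]
e8 deliver 2→1: ·
e9 timeout(1): 1[cand,b=9,-]
e10 deliver 1→2: 2[foll,b=5,s]
e11 deliver 2→1: ·
e12 deliver 0→1: ·
e13 timeout(0): 0[cand,b=8,-]
e14 propose(1,'w'): ·
e15 deliver 1→3: 3[foll,b=5,s]
e16 deliver 3→1: ·
e17 deliver 1→0: ·
e18 deliver 0→1: ·
e19 deliver 1→2: 2[foll,b=9,s]
e20 deliver 2→1: ·
e21 deliver 1→0: 0[foll,b=9,-]
e22 propose(1,'r'): ·
e23 deliver 1→0: ·
e24 deliver 0→1: 1[lead,b=9,-]
e25 deliver 1→2: ·
e26 deliver 2→1: ·
e27 deliver 1→3: 3[foll,b=9,s]

no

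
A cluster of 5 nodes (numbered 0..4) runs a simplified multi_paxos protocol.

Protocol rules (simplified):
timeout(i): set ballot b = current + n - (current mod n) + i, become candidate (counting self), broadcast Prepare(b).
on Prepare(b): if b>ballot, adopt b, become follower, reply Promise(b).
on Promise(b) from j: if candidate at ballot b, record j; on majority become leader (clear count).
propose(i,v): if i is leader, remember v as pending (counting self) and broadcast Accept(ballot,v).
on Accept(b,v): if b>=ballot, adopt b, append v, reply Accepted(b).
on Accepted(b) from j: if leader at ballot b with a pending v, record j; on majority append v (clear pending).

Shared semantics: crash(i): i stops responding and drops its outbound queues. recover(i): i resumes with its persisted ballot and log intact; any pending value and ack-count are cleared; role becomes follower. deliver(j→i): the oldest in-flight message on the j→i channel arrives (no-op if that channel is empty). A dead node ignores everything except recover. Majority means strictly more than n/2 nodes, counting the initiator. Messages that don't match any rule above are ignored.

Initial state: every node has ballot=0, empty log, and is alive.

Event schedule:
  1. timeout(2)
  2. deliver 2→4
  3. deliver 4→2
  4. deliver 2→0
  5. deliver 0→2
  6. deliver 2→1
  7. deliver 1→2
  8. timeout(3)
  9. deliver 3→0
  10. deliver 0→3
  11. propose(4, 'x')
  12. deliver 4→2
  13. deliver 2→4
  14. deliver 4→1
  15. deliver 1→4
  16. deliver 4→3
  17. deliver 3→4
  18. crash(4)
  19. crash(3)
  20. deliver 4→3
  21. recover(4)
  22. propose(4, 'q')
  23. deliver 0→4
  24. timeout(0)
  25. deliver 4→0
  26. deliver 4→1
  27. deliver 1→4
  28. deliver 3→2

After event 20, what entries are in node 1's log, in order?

after 1 — timeout(2): n2:cand/b7/[-]
after 2 — deliver 2→4: n4:foll/b7/[-]
after 3 — deliver 4→2: ·
after 4 — deliver 2→0: n0:foll/b7/[-]
after 5 — deliver 0→2: n2:lead/b7/[-]
after 6 — deliver 2→1: n1:foll/b7/[-]
after 7 — deliver 1→2: ·
after 8 — timeout(3): n3:cand/b8/[-]
after 9 — deliver 3→0: n0:foll/b8/[-]
after 10 — deliver 0→3: ·
after 11 — propose(4,'x'): ·
after 12 — deliver 4→2: ·
after 13 — deliver 2→4: ·
after 14 — deliver 4→1: ·
after 15 — deliver 1→4: ·
after 16 — deliver 4→3: ·
after 17 — deliver 3→4: n4:foll/b8/[-]
after 18 — crash(4): n4:✗foll/b8/[-]
after 19 — crash(3): n3:✗cand/b8/[-]
after 20 — deliver 4→3: ·

empty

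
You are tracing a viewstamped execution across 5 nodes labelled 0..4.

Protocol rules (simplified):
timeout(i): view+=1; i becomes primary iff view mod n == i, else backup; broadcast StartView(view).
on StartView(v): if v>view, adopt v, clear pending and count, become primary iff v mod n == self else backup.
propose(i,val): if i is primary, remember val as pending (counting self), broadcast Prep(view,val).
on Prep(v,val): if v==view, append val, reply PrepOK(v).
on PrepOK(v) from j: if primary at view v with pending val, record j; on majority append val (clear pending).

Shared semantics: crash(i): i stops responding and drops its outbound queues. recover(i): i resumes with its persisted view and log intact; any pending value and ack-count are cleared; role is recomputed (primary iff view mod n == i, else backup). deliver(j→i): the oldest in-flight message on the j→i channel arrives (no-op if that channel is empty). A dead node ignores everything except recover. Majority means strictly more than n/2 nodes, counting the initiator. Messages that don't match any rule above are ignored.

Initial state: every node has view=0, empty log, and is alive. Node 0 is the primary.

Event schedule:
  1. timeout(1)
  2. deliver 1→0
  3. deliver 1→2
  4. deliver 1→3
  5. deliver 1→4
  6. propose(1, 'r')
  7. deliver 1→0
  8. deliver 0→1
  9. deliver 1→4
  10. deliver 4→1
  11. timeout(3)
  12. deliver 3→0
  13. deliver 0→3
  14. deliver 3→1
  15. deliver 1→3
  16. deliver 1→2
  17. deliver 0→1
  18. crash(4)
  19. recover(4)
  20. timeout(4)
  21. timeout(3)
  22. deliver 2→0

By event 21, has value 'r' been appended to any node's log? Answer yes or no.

yes

step 1 timeout(1): 1={prim,v=1,log=-}
step 2 deliver 1→0: 0={back,v=1,log=-}
step 3 deliver 1→2: 2={back,v=1,log=-}
step 4 deliver 1→3: 3={back,v=1,log=-}
step 5 deliver 1→4: 4={back,v=1,log=-}
step 6 propose(1,'r'): —
step 7 deliver 1→0: 0={back,v=1,log=r}
step 8 deliver 0→1: —
step 9 deliver 1→4: 4={back,v=1,log=r}
step 10 deliver 4→1: 1={prim,v=1,log=r}
step 11 timeout(3): 3={back,v=2,log=-}
step 12 deliver 3→0: 0={back,v=2,log=r}
step 13 deliver 0→3: —
step 14 deliver 3→1: 1={back,v=2,log=r}
step 15 deliver 1→3: —
step 16 deliver 1→2: 2={back,v=1,log=r}
step 17 deliver 0→1: —
step 18 crash(4): 4={✗back,v=1,log=r}
step 19 recover(4): 4={back,v=1,log=r}
step 20 timeout(4): 4={back,v=2,log=r}
step 21 timeout(3): 3={prim,v=3,log=-}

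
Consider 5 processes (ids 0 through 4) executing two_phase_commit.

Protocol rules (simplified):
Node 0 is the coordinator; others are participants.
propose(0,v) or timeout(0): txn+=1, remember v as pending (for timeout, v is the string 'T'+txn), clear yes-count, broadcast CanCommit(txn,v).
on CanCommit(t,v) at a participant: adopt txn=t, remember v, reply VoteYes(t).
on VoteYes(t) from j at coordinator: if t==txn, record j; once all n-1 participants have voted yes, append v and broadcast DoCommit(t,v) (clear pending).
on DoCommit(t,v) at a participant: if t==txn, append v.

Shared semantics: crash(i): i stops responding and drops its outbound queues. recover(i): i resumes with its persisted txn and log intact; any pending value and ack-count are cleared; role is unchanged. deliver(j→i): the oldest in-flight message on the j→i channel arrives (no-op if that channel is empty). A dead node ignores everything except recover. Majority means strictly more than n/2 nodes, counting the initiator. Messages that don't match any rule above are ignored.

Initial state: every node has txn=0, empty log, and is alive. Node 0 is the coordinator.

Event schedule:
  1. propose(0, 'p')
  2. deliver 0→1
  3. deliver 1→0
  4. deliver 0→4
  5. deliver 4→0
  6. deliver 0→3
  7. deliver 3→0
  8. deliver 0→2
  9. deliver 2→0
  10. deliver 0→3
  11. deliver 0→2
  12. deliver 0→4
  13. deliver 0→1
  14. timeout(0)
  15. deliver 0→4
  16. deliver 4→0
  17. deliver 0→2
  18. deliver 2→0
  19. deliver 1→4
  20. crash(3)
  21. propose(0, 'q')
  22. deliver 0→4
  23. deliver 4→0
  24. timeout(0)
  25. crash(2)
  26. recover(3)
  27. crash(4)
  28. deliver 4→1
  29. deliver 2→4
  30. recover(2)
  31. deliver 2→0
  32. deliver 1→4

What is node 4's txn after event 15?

1. propose(0,'p'):  <0:coor t1 ->
2. deliver 0→1:  <1:part t1 ->
3. deliver 1→0:  nop
4. deliver 0→4:  <4:part t1 ->
5. deliver 4→0:  nop
6. deliver 0→3:  <3:part t1 ->
7. deliver 3→0:  nop
8. deliver 0→2:  <2:part t1 ->
9. deliver 2→0:  <0:coor t1 p>
10. deliver 0→3:  <3:part t1 p>
11. deliver 0→2:  <2:part t1 p>
12. deliver 0→4:  <4:part t1 p>
13. deliver 0→1:  <1:part t1 p>
14. timeout(0):  <0:coor t2 p>
15. deliver 0→4:  <4:part t2 p>

2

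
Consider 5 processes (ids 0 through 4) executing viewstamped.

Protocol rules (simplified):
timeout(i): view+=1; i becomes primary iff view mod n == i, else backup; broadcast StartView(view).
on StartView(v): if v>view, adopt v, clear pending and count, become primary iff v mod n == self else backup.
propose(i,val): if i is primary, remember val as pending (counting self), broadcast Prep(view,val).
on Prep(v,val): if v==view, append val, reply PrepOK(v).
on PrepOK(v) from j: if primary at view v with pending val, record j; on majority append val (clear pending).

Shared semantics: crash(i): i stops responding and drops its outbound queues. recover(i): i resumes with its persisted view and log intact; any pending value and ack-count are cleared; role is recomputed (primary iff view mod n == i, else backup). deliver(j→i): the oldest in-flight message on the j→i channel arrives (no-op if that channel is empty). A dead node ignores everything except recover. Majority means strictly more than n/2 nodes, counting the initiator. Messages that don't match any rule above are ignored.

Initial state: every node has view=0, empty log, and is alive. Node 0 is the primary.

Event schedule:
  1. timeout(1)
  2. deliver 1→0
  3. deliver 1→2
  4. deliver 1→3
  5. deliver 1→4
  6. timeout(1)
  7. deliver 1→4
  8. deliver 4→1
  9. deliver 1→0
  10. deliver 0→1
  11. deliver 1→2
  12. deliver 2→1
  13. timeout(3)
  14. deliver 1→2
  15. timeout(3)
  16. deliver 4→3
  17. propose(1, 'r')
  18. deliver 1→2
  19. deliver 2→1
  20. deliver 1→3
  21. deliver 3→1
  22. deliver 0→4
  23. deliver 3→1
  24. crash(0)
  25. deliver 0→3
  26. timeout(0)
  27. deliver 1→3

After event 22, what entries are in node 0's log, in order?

empty

1. timeout(1):  <1:prim v1 ->
2. deliver 1→0:  <0:back v1 ->
3. deliver 1→2:  <2:back v1 ->
4. deliver 1→3:  <3:back v1 ->
5. deliver 1→4:  <4:back v1 ->
6. timeout(1):  <1:back v2 ->
7. deliver 1→4:  <4:back v2 ->
8. deliver 4→1:  nop
9. deliver 1→0:  <0:back v2 ->
10. deliver 0→1:  nop
11. deliver 1→2:  <2:prim v2 ->
12. deliver 2→1:  nop
13. timeout(3):  <3:back v2 ->
14. deliver 1→2:  nop
15. timeout(3):  <3:prim v3 ->
16. deliver 4→3:  nop
17. propose(1,'r'):  nop
18. deliver 1→2:  nop
19. deliver 2→1:  nop
20. deliver 1→3:  nop
21. deliver 3→1:  nop
22. deliver 0→4:  nop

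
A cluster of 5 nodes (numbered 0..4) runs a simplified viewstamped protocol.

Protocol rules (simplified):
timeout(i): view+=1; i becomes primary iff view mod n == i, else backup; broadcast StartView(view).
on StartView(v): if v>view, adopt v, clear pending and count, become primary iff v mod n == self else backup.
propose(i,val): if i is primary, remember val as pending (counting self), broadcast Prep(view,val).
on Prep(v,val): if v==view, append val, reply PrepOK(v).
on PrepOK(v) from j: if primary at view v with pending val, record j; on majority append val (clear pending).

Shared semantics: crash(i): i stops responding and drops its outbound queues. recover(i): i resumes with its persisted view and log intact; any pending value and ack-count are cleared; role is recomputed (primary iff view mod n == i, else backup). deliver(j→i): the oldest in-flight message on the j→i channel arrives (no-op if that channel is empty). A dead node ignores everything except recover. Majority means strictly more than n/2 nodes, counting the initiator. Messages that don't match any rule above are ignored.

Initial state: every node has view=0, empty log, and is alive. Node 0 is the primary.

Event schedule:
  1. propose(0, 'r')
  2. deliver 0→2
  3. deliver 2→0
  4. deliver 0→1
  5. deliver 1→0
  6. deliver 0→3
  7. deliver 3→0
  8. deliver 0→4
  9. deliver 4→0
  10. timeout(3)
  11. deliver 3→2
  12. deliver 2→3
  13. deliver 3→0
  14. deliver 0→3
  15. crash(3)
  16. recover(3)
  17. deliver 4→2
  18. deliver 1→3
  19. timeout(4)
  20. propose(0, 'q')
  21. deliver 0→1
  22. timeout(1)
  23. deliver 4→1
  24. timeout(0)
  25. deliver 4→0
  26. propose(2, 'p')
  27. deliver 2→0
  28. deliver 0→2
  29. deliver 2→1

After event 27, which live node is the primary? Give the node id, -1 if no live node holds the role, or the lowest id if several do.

1. propose(0,'r'):  nop
2. deliver 0→2:  <2:back v0 r>
3. deliver 2→0:  nop
4. deliver 0→1:  <1:back v0 r>
5. deliver 1→0:  <0:prim v0 r>
6. deliver 0→3:  <3:back v0 r>
7. deliver 3→0:  nop
8. deliver 0→4:  <4:back v0 r>
9. deliver 4→0:  nop
10. timeout(3):  <3:back v1 r>
11. deliver 3→2:  <2:back v1 r>
12. deliver 2→3:  nop
13. deliver 3→0:  <0:back v1 r>
14. deliver 0→3:  nop
15. crash(3):  <3:✗back v1 r>
16. recover(3):  <3:back v1 r>
17. deliver 4→2:  nop
18. deliver 1→3:  nop
19. timeout(4):  <4:back v1 r>
20. propose(0,'q'):  nop
21. deliver 0→1:  nop
22. timeout(1):  <1:prim v1 r>
23. deliver 4→1:  nop
24. timeout(0):  <0:back v2 r>
25. deliver 4→0:  nop
26. propose(2,'p'):  nop
27. deliver 2→0:  nop

1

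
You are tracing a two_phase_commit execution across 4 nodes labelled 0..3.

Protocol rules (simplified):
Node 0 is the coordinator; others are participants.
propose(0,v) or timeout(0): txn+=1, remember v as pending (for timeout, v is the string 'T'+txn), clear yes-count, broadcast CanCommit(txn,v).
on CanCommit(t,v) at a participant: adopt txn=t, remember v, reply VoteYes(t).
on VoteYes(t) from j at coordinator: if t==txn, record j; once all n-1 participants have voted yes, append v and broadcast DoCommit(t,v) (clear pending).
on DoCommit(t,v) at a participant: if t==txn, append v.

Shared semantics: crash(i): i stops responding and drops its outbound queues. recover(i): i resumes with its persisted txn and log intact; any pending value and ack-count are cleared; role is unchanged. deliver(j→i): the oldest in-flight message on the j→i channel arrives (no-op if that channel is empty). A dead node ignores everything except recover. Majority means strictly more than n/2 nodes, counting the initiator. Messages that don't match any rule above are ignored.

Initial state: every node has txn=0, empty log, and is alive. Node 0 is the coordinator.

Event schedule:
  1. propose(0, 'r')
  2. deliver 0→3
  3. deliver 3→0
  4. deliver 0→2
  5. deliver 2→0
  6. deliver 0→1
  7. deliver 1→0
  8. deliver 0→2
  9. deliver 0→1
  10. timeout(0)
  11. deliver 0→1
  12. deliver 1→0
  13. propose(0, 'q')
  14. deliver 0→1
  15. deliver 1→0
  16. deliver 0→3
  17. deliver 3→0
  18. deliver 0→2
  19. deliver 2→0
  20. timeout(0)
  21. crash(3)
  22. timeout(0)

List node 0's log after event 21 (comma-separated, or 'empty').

r

1. propose(0,'r'):  <0:coor t1 ->
2. deliver 0→3:  <3:part t1 ->
3. deliver 3→0:  nop
4. deliver 0→2:  <2:part t1 ->
5. deliver 2→0:  nop
6. deliver 0→1:  <1:part t1 ->
7. deliver 1→0:  <0:coor t1 r>
8. deliver 0→2:  <2:part t1 r>
9. deliver 0→1:  <1:part t1 r>
10. timeout(0):  <0:coor t2 r>
11. deliver 0→1:  <1:part t2 r>
12. deliver 1→0:  nop
13. propose(0,'q'):  <0:coor t3 r>
14. deliver 0→1:  <1:part t3 r>
15. deliver 1→0:  nop
16. deliver 0→3:  <3:part t1 r>
17. deliver 3→0:  nop
18. deliver 0→2:  <2:part t2 r>
19. deliver 2→0:  nop
20. timeout(0):  <0:coor t4 r>
21. crash(3):  <3:✗part t1 r>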